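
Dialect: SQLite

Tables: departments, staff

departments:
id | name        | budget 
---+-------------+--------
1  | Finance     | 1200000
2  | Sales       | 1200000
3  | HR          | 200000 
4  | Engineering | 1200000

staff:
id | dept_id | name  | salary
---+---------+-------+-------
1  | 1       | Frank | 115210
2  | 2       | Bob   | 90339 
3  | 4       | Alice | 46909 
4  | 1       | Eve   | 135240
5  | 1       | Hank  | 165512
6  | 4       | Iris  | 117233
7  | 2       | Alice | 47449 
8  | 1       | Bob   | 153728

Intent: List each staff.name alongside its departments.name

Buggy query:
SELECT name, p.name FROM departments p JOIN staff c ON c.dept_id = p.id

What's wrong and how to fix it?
Bug: Both tables have a 'name' column; the unqualified reference is ambiguous

Fix: Qualify the column with its table alias (c.name)

Corrected query:
SELECT c.name, p.name FROM departments p JOIN staff c ON c.dept_id = p.id

Result:
name  | name       
------+------------
Frank | Finance    
Bob   | Sales      
Alice | Engineering
Eve   | Finance    
Hank  | Finance    
Iris  | Engineering
Alice | Sales      
Bob   | Finance    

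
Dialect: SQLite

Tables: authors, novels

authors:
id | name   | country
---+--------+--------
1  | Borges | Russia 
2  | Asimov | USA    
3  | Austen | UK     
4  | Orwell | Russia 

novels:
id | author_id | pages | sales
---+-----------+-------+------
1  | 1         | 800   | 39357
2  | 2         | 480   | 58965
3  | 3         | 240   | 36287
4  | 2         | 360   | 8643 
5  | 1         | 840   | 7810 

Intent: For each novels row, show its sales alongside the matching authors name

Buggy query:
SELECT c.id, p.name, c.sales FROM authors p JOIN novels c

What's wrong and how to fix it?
Bug: JOIN with no ON clause produces a cartesian product; every novels row pairs with every authors row

Fix: Add ON c.author_id = p.id to the JOIN

Corrected query:
SELECT c.id, p.name, c.sales FROM authors p JOIN novels c ON c.author_id = p.id

Result:
id | name   | sales
---+--------+------
1  | Borges | 39357
2  | Asimov | 58965
3  | Austen | 36287
4  | Asimov | 8643 
5  | Borges | 7810 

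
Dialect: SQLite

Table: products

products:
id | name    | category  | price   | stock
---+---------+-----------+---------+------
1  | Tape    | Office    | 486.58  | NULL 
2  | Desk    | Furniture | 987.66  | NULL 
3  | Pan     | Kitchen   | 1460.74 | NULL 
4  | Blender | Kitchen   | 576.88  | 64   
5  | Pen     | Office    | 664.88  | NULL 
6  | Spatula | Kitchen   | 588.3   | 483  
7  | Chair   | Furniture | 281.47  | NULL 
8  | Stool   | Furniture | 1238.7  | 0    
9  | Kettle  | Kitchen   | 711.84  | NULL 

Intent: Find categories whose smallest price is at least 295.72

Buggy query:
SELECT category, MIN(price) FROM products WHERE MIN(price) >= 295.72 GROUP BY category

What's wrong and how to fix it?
Bug: MIN() in WHERE is a misuse of aggregate

Fix: Use HAVING for the per-group MIN condition

Corrected query:
SELECT category, MIN(price) FROM products GROUP BY category HAVING MIN(price) >= 295.72

Result:
category | MIN(price)
---------+-----------
Kitchen  | 576.88    
Office   | 486.58    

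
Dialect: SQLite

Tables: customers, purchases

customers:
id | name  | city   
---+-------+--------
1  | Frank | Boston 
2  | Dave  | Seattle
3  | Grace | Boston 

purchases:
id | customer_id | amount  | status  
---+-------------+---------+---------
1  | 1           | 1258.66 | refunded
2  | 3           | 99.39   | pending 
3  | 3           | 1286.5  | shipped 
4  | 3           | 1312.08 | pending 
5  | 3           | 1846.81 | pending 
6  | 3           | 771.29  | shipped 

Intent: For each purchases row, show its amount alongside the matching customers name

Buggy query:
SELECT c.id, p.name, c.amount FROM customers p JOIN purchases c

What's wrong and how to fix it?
Bug: JOIN with no ON clause produces a cartesian product; every purchases row pairs with every customers row

Fix: Add ON c.customer_id = p.id to the JOIN

Corrected query:
SELECT c.id, p.name, c.amount FROM customers p JOIN purchases c ON c.customer_id = p.id

Result:
id | name  | amount 
---+-------+--------
1  | Frank | 1258.66
2  | Grace | 99.39  
3  | Grace | 1286.5 
4  | Grace | 1312.08
5  | Grace | 1846.81
6  | Grace | 771.29 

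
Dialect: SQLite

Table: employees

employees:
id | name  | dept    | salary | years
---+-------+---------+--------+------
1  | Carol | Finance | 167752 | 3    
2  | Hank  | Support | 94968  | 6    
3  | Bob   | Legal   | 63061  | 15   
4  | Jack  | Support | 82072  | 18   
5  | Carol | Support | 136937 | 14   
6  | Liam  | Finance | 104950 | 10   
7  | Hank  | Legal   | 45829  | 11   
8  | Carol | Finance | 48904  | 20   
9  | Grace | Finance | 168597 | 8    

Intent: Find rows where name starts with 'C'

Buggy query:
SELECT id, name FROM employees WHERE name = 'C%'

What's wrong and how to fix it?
Bug: Wildcards only work with LIKE; '=' treats '%' as a literal character

Fix: Replace '=' with LIKE so 'C%' is treated as a pattern

Corrected query:
SELECT id, name FROM employees WHERE name LIKE 'C%'

Result:
id | name 
---+------
1  | Carol
5  | Carol
8  | Carol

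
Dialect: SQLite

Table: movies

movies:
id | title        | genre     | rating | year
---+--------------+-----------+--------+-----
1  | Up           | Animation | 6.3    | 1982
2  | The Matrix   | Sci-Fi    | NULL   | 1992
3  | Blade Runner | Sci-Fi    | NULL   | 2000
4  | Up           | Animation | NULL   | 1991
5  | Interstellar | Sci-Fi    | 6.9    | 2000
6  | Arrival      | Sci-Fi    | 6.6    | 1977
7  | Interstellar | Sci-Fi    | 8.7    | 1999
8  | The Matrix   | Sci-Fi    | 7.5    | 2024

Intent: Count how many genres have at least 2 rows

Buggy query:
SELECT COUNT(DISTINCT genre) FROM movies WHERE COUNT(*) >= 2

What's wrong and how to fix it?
Bug: COUNT(*) cannot appear in WHERE; the per-group count doesn't exist yet

Fix: Group first with HAVING COUNT(*) >= 2, then COUNT the resulting groups

Corrected query:
SELECT COUNT(*) FROM (SELECT genre FROM movies GROUP BY genre HAVING COUNT(*) >= 2)

Result:
COUNT(*)
--------
2       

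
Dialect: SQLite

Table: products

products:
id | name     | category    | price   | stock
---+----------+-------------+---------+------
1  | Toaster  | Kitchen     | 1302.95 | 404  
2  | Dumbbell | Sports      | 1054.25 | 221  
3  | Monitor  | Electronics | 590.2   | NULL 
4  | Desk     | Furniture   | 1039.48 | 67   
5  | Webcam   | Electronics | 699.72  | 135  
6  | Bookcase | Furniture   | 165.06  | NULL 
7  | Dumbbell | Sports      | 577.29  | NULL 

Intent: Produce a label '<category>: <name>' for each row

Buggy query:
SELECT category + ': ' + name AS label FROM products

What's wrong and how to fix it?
Bug: SQLite uses || for string concatenation; + coerces text to numbers (yielding 0)

Fix: Use the || operator for string concatenation

Corrected query:
SELECT category || ': ' || name AS label FROM products

Result:
label               
--------------------
Kitchen: Toaster    
Sports: Dumbbell    
Electronics: Monitor
Furniture: Desk     
Electronics: Webcam 
Furniture: Bookcase 
Sports: Dumbbell    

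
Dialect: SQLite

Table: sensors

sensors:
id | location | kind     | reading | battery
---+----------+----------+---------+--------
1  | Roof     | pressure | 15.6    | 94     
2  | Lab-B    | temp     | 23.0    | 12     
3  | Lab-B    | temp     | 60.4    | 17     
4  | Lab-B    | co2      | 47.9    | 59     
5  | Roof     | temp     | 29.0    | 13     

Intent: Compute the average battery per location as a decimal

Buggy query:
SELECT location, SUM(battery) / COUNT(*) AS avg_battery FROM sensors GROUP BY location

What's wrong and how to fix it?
Bug: SUM(battery) and COUNT(*) are both integers; the division truncates the fractional part

Fix: Multiply by 1.0 (or CAST to REAL) to force floating-point division

Corrected query:
SELECT location, SUM(battery) * 1.0 / COUNT(*) AS avg_battery FROM sensors GROUP BY location

Result:
location | avg_battery
---------+------------
Lab-B    | 29.333333  
Roof     | 53.5       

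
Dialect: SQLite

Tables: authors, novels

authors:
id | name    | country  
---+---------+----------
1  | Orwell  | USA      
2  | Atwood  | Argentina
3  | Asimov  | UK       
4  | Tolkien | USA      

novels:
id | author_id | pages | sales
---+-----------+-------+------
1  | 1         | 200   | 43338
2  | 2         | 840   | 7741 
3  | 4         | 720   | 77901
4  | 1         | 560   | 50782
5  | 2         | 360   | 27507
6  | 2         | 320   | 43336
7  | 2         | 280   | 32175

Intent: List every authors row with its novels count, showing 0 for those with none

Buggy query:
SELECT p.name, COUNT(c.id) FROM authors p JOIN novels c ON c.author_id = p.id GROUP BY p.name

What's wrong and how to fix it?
Bug: An inner join excludes parents with zero children

Fix: Switch to LEFT JOIN to retain unmatched parent rows

Corrected query:
SELECT p.name, COUNT(c.id) FROM authors p LEFT JOIN novels c ON c.author_id = p.id GROUP BY p.name

Result:
name    | COUNT(c.id)
--------+------------
Asimov  | 0          
Atwood  | 4          
Orwell  | 2          
Tolkien | 1          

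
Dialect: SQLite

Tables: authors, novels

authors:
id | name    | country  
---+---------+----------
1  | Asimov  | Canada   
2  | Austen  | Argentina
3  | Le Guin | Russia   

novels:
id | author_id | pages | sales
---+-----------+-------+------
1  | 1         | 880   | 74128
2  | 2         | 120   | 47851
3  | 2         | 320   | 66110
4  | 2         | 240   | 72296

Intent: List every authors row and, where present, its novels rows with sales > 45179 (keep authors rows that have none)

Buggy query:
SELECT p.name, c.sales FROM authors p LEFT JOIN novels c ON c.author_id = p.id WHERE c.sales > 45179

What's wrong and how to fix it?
Bug: A WHERE condition on the right-hand table after LEFT JOIN drops unmatched parents

Fix: Put 'c.sales > 45179' in the JOIN's ON clause instead of WHERE

Corrected query:
SELECT p.name, c.sales FROM authors p LEFT JOIN novels c ON c.author_id = p.id AND c.sales > 45179

Result:
name    | sales
--------+------
Asimov  | 74128
Austen  | 47851
Austen  | 66110
Austen  | 72296
Le Guin | NULL 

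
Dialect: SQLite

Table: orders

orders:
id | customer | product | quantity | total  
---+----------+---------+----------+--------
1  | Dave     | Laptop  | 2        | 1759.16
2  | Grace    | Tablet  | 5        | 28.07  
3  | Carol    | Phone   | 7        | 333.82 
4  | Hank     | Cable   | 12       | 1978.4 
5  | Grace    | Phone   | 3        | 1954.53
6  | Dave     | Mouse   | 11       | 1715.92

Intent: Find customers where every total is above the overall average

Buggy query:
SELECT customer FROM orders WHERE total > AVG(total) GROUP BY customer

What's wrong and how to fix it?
Bug: WHERE evaluates per row before aggregation, so AVG() is unavailable

Fix: Use a subquery for AVG and a HAVING MIN(...) filter so the condition holds for every row in the group

Corrected query:
SELECT customer FROM orders GROUP BY customer HAVING MIN(total) > (SELECT AVG(total) FROM orders)

Result:
customer
--------
Dave    
Hank    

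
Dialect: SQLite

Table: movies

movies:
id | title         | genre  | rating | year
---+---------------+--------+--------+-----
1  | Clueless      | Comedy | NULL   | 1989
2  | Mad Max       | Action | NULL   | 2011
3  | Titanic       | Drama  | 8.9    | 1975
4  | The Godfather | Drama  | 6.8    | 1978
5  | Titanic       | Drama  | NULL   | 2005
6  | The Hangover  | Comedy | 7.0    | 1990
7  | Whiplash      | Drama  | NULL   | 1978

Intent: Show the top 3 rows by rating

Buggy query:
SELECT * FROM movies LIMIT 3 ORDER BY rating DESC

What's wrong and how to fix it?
Bug: LIMIT must come after ORDER BY

Fix: Sort with ORDER BY, then apply LIMIT

Corrected query:
SELECT * FROM movies ORDER BY rating DESC LIMIT 3

Result:
id | title         | genre  | rating | year
---+---------------+--------+--------+-----
3  | Titanic       | Drama  | 8.9    | 1975
6  | The Hangover  | Comedy | 7      | 1990
4  | The Godfather | Drama  | 6.8    | 1978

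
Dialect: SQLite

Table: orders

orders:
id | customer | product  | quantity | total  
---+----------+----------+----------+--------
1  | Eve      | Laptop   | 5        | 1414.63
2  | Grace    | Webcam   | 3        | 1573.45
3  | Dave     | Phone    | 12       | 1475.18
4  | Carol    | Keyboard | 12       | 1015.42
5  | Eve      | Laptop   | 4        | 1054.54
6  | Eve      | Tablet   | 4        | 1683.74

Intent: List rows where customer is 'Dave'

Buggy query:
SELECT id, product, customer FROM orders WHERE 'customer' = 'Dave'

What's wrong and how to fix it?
Bug: 'customer' in single quotes is a string literal, not the column; the comparison is literal-vs-literal and never true

Fix: Reference the column as customer without single quotes

Corrected query:
SELECT id, product, customer FROM orders WHERE customer = 'Dave'

Result:
id | product | customer
---+---------+---------
3  | Phone   | Dave    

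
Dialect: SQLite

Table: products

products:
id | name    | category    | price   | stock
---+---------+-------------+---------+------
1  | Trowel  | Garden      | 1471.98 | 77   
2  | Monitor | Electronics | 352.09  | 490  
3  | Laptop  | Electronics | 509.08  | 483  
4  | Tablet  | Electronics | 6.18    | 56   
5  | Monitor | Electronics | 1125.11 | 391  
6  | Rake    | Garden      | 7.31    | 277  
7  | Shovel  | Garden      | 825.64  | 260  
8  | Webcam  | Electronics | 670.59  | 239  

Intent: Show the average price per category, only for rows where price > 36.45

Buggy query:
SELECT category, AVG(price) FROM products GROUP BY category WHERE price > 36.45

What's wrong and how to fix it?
Bug: WHERE cannot follow GROUP BY

Fix: Place WHERE between FROM and GROUP BY

Corrected query:
SELECT category, AVG(price) FROM products WHERE price > 36.45 GROUP BY category

Result:
category    | AVG(price)
------------+-----------
Electronics | 664.2175  
Garden      | 1148.81   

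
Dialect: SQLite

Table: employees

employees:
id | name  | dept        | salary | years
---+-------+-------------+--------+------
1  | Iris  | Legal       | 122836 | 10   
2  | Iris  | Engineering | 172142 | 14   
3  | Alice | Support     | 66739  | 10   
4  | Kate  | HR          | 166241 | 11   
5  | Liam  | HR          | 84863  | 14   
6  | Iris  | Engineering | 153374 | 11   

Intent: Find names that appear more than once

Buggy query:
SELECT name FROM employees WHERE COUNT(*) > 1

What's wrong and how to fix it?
Bug: WHERE can't reference COUNT(*); aggregates are computed after WHERE

Fix: GROUP BY name, then filter groups with HAVING COUNT(*) > 1

Corrected query:
SELECT name FROM employees GROUP BY name HAVING COUNT(*) > 1

Result:
name
----
Iris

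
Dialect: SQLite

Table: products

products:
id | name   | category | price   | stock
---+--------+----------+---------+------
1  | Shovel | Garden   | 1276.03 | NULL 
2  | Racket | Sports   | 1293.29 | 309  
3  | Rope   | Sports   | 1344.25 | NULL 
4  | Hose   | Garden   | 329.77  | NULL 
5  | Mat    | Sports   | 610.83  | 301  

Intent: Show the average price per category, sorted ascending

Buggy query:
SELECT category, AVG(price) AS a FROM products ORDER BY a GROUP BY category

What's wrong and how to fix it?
Bug: GROUP BY must precede ORDER BY

Fix: Move ORDER BY to the end, after GROUP BY

Corrected query:
SELECT category, AVG(price) AS a FROM products GROUP BY category ORDER BY a

Result:
category | a      
---------+--------
Garden   | 802.9  
Sports   | 1082.79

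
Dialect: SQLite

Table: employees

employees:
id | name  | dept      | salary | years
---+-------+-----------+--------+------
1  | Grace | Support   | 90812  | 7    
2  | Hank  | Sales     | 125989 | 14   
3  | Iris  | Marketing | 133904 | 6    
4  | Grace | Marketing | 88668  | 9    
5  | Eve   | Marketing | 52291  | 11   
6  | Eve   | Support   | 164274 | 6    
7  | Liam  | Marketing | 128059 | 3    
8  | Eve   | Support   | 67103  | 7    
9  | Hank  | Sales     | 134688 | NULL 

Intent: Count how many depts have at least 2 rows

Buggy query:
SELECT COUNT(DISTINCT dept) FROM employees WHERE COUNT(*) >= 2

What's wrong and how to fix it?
Bug: COUNT(*) cannot appear in WHERE; the per-group count doesn't exist yet

Fix: Group first with HAVING COUNT(*) >= 2, then COUNT the resulting groups

Corrected query:
SELECT COUNT(*) FROM (SELECT dept FROM employees GROUP BY dept HAVING COUNT(*) >= 2)

Result:
COUNT(*)
--------
3       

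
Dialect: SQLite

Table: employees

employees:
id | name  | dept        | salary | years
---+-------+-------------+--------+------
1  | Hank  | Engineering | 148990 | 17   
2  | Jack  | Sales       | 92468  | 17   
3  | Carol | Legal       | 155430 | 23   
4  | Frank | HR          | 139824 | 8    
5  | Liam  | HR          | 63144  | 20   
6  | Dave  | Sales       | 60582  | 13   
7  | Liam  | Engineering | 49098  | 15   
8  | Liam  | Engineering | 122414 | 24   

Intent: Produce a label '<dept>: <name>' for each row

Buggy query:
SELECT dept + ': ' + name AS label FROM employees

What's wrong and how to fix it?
Bug: SQLite uses || for string concatenation; + coerces text to numbers (yielding 0)

Fix: Use the || operator for string concatenation

Corrected query:
SELECT dept || ': ' || name AS label FROM employees

Result:
label            
-----------------
Engineering: Hank
Sales: Jack      
Legal: Carol     
HR: Frank        
HR: Liam         
Sales: Dave      
Engineering: Liam
Engineering: Liam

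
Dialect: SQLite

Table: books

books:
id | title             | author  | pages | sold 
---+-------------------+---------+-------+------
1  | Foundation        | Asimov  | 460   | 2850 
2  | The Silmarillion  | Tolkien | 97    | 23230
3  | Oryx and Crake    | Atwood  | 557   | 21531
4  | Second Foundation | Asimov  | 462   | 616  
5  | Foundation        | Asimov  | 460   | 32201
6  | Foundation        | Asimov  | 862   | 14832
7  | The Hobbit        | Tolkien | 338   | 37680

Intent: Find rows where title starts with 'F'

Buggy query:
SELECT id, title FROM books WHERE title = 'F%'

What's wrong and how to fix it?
Bug: Wildcards only work with LIKE; '=' treats '%' as a literal character

Fix: Replace '=' with LIKE so 'F%' is treated as a pattern

Corrected query:
SELECT id, title FROM books WHERE title LIKE 'F%'

Result:
id | title     
---+-----------
1  | Foundation
5  | Foundation
6  | Foundation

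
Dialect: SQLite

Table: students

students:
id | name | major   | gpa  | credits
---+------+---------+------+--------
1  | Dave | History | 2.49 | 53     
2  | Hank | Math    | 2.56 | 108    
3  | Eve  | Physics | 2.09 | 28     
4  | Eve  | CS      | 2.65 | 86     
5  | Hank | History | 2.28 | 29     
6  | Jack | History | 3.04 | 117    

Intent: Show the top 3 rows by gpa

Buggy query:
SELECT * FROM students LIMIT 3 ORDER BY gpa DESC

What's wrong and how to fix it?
Bug: ORDER BY cannot follow LIMIT; LIMIT is the final clause

Fix: Sort with ORDER BY, then apply LIMIT

Corrected query:
SELECT * FROM students ORDER BY gpa DESC LIMIT 3

Result:
id | name | major   | gpa  | credits
---+------+---------+------+--------
6  | Jack | History | 3.04 | 117    
4  | Eve  | CS      | 2.65 | 86     
2  | Hank | Math    | 2.56 | 108    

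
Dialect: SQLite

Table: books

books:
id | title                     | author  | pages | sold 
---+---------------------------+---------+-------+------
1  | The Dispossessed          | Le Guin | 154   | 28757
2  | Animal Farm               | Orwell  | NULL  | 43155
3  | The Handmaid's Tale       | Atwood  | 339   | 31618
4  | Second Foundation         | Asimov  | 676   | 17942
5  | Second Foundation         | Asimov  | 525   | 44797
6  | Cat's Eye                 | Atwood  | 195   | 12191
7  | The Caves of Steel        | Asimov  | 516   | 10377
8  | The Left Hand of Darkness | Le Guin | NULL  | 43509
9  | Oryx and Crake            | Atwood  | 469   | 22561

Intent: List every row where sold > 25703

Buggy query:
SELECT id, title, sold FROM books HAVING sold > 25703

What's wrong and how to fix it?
Bug: HAVING filters the output of aggregation, but this query has no GROUP BY and no aggregate functions, so SQLite rejects it (HAVING clause on a non-aggregate query); the condition here is per row

Fix: Replace HAVING with WHERE since the condition applies to individual rows

Corrected query:
SELECT id, title, sold FROM books WHERE sold > 25703

Result:
id | title                     | sold 
---+---------------------------+------
1  | The Dispossessed          | 28757
2  | Animal Farm               | 43155
3  | The Handmaid's Tale       | 31618
5  | Second Foundation         | 44797
8  | The Left Hand of Darkness | 43509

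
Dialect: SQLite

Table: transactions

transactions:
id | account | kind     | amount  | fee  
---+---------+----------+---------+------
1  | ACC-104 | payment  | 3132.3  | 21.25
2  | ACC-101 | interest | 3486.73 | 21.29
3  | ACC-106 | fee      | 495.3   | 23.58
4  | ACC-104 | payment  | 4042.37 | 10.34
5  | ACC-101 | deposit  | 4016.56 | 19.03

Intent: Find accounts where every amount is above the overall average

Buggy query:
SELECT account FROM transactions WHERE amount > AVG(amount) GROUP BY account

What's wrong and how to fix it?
Bug: WHERE evaluates per row before aggregation, so AVG() is unavailable

Fix: Compute the overall average in a scalar subquery and compare each group's MIN against it in HAVING

Corrected query:
SELECT account FROM transactions GROUP BY account HAVING MIN(amount) > (SELECT AVG(amount) FROM transactions)

Result:
account
-------
ACC-101
ACC-104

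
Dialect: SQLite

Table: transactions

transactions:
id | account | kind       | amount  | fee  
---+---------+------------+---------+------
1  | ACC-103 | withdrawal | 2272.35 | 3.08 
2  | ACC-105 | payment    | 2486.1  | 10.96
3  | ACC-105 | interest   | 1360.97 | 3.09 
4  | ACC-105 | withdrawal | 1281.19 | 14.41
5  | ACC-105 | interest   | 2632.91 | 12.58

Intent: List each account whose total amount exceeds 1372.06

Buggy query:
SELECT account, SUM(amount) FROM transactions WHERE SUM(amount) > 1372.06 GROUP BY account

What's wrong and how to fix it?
Bug: SUM(amount) is an aggregate, but WHERE filters rows before aggregation

Fix: Use HAVING (which filters groups after aggregation) instead of WHERE

Corrected query:
SELECT account, SUM(amount) FROM transactions GROUP BY account HAVING SUM(amount) > 1372.06

Result:
account | SUM(amount)
--------+------------
ACC-103 | 2272.35    
ACC-105 | 7761.17    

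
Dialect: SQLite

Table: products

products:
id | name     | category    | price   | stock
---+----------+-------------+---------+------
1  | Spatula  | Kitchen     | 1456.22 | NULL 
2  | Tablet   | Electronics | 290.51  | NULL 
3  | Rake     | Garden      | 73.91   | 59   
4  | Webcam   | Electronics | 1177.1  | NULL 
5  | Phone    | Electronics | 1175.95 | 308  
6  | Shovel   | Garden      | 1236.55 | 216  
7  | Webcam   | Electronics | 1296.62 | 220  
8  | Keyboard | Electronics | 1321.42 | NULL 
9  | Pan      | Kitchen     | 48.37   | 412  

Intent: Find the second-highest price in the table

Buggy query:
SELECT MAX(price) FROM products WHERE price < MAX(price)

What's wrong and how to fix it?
Bug: The inner MAX is an aggregate inside WHERE, which is not allowed

Fix: Put the inner MAX in a scalar subquery

Corrected query:
SELECT MAX(price) FROM products WHERE price < (SELECT MAX(price) FROM products)

Result:
MAX(price)
----------
1321.42   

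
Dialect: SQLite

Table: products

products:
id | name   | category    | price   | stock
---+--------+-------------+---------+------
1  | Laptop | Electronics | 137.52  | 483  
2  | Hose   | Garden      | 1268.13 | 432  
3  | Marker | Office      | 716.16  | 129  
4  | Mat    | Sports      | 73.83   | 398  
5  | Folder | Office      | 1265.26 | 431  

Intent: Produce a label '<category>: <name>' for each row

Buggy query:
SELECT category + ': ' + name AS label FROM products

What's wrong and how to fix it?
Bug: SQLite uses || for string concatenation; + coerces text to numbers (yielding 0)

Fix: Use the || operator for string concatenation

Corrected query:
SELECT category || ': ' || name AS label FROM products

Result:
label              
-------------------
Electronics: Laptop
Garden: Hose       
Office: Marker     
Sports: Mat        
Office: Folder     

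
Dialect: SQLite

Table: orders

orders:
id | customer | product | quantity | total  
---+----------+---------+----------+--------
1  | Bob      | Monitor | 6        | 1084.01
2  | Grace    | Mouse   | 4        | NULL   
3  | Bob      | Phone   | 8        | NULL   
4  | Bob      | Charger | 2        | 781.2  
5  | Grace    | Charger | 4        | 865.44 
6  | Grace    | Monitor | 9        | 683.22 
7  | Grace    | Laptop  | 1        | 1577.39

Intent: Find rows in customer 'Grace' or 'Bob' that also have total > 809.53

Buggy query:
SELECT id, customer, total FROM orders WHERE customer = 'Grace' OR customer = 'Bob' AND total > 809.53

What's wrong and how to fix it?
Bug: AND binds tighter than OR, so this parses as customer = 'Grace' OR (customer = 'Bob' AND total > 809.53)

Fix: Group the OR with parentheses (or use IN), then AND the threshold

Corrected query:
SELECT id, customer, total FROM orders WHERE (customer = 'Grace' OR customer = 'Bob') AND total > 809.53

Result:
id | customer | total  
---+----------+--------
1  | Bob      | 1084.01
5  | Grace    | 865.44 
7  | Grace    | 1577.39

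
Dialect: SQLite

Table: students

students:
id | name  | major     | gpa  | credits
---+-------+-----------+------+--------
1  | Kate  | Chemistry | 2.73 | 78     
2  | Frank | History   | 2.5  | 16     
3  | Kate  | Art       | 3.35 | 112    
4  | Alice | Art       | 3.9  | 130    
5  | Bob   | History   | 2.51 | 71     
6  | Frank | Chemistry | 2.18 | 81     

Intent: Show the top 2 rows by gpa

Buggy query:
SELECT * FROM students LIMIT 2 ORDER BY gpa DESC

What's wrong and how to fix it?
Bug: ORDER BY cannot follow LIMIT; LIMIT is the final clause

Fix: Swap the clauses: ORDER BY first, then LIMIT

Corrected query:
SELECT * FROM students ORDER BY gpa DESC LIMIT 2

Result:
id | name  | major | gpa  | credits
---+-------+-------+------+--------
4  | Alice | Art   | 3.9  | 130    
3  | Kate  | Art   | 3.35 | 112    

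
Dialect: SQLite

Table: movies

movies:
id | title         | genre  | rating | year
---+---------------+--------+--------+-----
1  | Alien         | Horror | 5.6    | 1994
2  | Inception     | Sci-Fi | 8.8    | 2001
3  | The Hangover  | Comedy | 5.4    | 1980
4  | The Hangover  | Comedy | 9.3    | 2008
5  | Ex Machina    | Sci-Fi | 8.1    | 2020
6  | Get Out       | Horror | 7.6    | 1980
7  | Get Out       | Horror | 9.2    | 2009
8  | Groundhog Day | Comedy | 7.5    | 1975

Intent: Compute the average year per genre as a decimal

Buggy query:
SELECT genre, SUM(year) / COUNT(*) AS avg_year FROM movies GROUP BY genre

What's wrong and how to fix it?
Bug: Both operands are integers, so '/' performs integer division and truncates

Fix: Multiply by 1.0 (or CAST to REAL) to force floating-point division

Corrected query:
SELECT genre, SUM(year) * 1.0 / COUNT(*) AS avg_year FROM movies GROUP BY genre

Result:
genre  | avg_year   
-------+------------
Comedy | 1987.666667
Horror | 1994.333333
Sci-Fi | 2010.5     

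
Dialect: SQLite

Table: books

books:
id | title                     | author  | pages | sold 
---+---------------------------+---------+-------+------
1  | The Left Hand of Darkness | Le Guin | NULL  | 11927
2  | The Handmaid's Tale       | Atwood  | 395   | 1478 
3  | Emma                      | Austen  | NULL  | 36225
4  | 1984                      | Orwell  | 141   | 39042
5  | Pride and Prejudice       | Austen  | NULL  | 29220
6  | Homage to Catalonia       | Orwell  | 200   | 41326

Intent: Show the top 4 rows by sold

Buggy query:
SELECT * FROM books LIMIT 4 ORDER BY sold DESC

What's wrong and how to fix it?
Bug: ORDER BY cannot follow LIMIT; LIMIT is the final clause

Fix: Swap the clauses: ORDER BY first, then LIMIT

Corrected query:
SELECT * FROM books ORDER BY sold DESC LIMIT 4

Result:
id | title               | author | pages | sold 
---+---------------------+--------+-------+------
6  | Homage to Catalonia | Orwell | 200   | 41326
4  | 1984                | Orwell | 141   | 39042
3  | Emma                | Austen | NULL  | 36225
5  | Pride and Prejudice | Austen | NULL  | 29220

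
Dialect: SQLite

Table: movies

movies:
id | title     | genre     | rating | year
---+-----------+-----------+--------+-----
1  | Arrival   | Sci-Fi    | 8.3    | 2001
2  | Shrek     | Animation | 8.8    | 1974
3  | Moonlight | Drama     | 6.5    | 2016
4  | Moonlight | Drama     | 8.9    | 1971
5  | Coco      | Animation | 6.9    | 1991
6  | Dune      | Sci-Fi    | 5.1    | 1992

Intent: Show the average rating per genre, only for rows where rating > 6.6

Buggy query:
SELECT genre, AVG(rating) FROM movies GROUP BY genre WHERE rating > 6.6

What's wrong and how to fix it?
Bug: Row-level WHERE must come before GROUP BY in the clause order

Fix: Place WHERE between FROM and GROUP BY

Corrected query:
SELECT genre, AVG(rating) FROM movies WHERE rating > 6.6 GROUP BY genre

Result:
genre     | AVG(rating)
----------+------------
Animation | 7.85       
Drama     | 8.9        
Sci-Fi    | 8.3        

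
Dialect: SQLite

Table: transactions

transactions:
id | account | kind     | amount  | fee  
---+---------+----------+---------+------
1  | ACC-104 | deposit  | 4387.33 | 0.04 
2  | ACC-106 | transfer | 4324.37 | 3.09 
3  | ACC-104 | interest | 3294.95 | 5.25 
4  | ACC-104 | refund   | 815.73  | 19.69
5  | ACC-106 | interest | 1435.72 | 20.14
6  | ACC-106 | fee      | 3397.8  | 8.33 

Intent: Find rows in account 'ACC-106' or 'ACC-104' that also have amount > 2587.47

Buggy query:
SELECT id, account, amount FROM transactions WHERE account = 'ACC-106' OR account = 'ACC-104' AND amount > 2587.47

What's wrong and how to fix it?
Bug: Without parentheses, AND is evaluated before OR, so the amount filter only applies to the 'ACC-104' branch

Fix: Group the OR with parentheses (or use IN), then AND the threshold

Corrected query:
SELECT id, account, amount FROM transactions WHERE (account = 'ACC-106' OR account = 'ACC-104') AND amount > 2587.47

Result:
id | account | amount 
---+---------+--------
1  | ACC-104 | 4387.33
2  | ACC-106 | 4324.37
3  | ACC-104 | 3294.95
6  | ACC-106 | 3397.8 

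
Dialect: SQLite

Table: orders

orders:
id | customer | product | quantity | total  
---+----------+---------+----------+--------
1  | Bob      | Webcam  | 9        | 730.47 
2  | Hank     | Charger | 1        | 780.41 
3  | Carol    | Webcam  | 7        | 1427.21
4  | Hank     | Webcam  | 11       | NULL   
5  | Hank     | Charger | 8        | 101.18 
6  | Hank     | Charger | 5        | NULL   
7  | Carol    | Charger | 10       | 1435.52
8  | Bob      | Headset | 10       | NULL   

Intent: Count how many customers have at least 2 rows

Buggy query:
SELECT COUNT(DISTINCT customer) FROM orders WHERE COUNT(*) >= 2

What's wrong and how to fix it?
Bug: WHERE filters individual rows, not groups, so a group-level COUNT is invalid there

Fix: Group first with HAVING COUNT(*) >= 2, then COUNT the resulting groups

Corrected query:
SELECT COUNT(*) FROM (SELECT customer FROM orders GROUP BY customer HAVING COUNT(*) >= 2)

Result:
COUNT(*)
--------
3       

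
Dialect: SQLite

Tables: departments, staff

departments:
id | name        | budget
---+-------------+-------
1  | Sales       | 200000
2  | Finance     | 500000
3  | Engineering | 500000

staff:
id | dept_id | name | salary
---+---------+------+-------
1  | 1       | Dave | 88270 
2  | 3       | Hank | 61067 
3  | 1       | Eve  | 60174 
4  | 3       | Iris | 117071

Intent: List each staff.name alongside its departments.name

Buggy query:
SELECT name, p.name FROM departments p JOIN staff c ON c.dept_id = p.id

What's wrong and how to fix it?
Bug: 'name' exists in both joined tables, so the database can't tell which one is meant

Fix: Qualify the column with its table alias (c.name)

Corrected query:
SELECT c.name, p.name FROM departments p JOIN staff c ON c.dept_id = p.id

Result:
name | name       
-----+------------
Dave | Sales      
Hank | Engineering
Eve  | Sales      
Iris | Engineering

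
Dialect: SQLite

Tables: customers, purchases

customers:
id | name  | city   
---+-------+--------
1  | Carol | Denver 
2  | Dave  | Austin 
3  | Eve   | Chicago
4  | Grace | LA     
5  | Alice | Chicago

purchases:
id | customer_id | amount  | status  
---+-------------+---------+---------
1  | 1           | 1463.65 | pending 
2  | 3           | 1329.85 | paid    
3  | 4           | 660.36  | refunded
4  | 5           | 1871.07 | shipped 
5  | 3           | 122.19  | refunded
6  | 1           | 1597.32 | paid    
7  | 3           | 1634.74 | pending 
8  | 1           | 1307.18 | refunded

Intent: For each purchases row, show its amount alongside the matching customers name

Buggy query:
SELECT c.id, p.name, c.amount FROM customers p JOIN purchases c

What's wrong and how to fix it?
Bug: Missing join condition: each purchases row is matched to all customers rows instead of just its own

Fix: Add ON c.customer_id = p.id to the JOIN

Corrected query:
SELECT c.id, p.name, c.amount FROM customers p JOIN purchases c ON c.customer_id = p.id

Result:
id | name  | amount 
---+-------+--------
1  | Carol | 1463.65
2  | Eve   | 1329.85
3  | Grace | 660.36 
4  | Alice | 1871.07
5  | Eve   | 122.19 
6  | Carol | 1597.32
7  | Eve   | 1634.74
8  | Carol | 1307.18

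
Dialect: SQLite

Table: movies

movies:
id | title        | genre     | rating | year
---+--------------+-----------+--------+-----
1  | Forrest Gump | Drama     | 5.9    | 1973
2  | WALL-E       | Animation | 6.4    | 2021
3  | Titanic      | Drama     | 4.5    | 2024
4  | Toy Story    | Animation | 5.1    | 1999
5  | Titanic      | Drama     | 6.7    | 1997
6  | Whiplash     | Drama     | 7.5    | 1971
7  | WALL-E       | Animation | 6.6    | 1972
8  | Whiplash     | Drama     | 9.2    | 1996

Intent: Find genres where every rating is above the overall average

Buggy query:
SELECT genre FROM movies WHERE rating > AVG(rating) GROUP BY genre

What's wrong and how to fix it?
Bug: AVG() is an aggregate; it can't sit directly in WHERE

Fix: Use a subquery for AVG and a HAVING MIN(...) filter so the condition holds for every row in the group

Corrected query:
SELECT genre FROM movies GROUP BY genre HAVING MIN(rating) > (SELECT AVG(rating) FROM movies)

Result:
(no rows)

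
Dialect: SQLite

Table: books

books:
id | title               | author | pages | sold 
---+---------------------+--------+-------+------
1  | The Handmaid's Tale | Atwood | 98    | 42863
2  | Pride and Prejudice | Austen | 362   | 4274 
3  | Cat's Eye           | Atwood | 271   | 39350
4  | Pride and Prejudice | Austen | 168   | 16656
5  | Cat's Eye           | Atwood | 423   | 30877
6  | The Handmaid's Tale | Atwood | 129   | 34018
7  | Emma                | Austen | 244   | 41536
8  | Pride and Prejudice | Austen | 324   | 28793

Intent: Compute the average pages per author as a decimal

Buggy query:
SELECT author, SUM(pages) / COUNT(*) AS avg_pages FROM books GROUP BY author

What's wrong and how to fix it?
Bug: SUM(pages) and COUNT(*) are both integers; the division truncates the fractional part

Fix: Multiply by 1.0 (or CAST to REAL) to force floating-point division

Corrected query:
SELECT author, SUM(pages) * 1.0 / COUNT(*) AS avg_pages FROM books GROUP BY author

Result:
author | avg_pages
-------+----------
Atwood | 230.25   
Austen | 274.5    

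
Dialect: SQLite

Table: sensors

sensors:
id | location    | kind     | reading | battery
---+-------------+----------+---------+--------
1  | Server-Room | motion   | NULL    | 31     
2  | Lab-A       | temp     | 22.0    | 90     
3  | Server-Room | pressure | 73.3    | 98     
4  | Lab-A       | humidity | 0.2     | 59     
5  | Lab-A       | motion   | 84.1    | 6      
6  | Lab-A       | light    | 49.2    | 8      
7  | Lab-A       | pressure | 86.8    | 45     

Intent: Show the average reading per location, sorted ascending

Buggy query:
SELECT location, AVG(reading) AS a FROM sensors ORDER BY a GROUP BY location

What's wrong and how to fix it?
Bug: ORDER BY appears before GROUP BY; SQL clause order requires GROUP BY first

Fix: Reorder: SELECT … FROM … GROUP BY … ORDER BY …

Corrected query:
SELECT location, AVG(reading) AS a FROM sensors GROUP BY location ORDER BY a

Result:
location    | a    
------------+------
Lab-A       | 48.46
Server-Room | 73.3 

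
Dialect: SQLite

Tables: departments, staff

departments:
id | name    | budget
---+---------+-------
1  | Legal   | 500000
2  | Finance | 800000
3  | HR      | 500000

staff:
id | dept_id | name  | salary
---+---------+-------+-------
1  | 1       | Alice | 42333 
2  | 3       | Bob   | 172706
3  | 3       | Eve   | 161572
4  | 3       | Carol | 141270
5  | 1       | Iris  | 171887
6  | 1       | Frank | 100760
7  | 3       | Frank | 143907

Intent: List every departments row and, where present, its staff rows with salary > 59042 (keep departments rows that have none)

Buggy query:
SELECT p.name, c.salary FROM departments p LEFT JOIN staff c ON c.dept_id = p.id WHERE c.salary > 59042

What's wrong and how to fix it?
Bug: Filtering c.salary in WHERE discards the NULL rows produced by LEFT JOIN, turning it into an inner join

Fix: Move the right-table condition into the ON clause so unmatched parents are kept

Corrected query:
SELECT p.name, c.salary FROM departments p LEFT JOIN staff c ON c.dept_id = p.id AND c.salary > 59042

Result:
name    | salary
--------+-------
Legal   | 100760
Legal   | 171887
Finance | NULL  
HR      | 141270
HR      | 143907
HR      | 161572
HR      | 172706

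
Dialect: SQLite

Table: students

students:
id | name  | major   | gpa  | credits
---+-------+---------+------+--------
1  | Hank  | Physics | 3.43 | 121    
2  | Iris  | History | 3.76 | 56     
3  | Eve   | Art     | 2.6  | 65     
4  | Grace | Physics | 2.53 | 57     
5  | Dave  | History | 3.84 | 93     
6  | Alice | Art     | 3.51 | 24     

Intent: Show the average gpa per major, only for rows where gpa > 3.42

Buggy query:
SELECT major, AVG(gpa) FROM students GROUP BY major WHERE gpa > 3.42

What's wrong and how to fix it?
Bug: Row-level WHERE must come before GROUP BY in the clause order

Fix: Place WHERE between FROM and GROUP BY

Corrected query:
SELECT major, AVG(gpa) FROM students WHERE gpa > 3.42 GROUP BY major

Result:
major   | AVG(gpa)
--------+---------
Art     | 3.51    
History | 3.8     
Physics | 3.43    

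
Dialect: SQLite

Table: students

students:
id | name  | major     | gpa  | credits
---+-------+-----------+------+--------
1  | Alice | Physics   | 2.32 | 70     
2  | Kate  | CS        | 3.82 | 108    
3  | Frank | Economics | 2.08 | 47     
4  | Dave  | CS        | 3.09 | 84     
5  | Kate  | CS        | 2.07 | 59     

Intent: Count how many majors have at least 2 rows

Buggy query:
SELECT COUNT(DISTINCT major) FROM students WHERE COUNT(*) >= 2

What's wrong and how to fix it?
Bug: WHERE filters individual rows, not groups, so a group-level COUNT is invalid there

Fix: Use a subquery that GROUPs and filters with HAVING, then count its rows

Corrected query:
SELECT COUNT(*) FROM (SELECT major FROM students GROUP BY major HAVING COUNT(*) >= 2)

Result:
COUNT(*)
--------
1       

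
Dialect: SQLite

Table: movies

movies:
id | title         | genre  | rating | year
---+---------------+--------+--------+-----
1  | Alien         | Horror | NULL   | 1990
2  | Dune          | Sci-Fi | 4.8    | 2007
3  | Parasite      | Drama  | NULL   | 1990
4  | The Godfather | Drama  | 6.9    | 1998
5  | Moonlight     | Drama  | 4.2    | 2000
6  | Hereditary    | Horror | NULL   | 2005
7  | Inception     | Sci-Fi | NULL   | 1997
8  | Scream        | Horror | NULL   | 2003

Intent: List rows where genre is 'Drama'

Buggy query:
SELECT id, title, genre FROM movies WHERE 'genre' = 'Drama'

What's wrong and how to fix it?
Bug: Single quotes denote string literals in SQL; the column name is being compared as a constant string

Fix: Reference the column as genre without single quotes

Corrected query:
SELECT id, title, genre FROM movies WHERE genre = 'Drama'

Result:
id | title         | genre
---+---------------+------
3  | Parasite      | Drama
4  | The Godfather | Drama
5  | Moonlight     | Drama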